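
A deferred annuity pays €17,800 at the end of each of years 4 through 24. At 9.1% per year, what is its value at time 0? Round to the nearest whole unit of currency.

Value one period before first payment (t=3): 17800 × [1 − (1+0.091)^(−21)] / 0.091 = 17800 × 9.224441 = 164,195.0529
Discount back 3 years: 164,195.0529 × (1+0.091)^(−3) = 164,195.0529 × 0.770062 = 126,440.3870

€126,440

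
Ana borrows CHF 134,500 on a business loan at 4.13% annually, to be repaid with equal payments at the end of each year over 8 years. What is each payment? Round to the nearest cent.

CHF 20,084.37

Annuity-PV factor = 6.696750; PMT = 134500 / 6.696750 = 20,084.3699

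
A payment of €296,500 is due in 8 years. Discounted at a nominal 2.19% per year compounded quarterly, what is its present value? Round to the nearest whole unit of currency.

€248,968

Periodic rate i = 0.0219/4 = 0.005475; n = 8 × 4 = 32 periods.
PV = FV·(1+i)^(−n) = 296,500 × 0.839690 = 248,968.1770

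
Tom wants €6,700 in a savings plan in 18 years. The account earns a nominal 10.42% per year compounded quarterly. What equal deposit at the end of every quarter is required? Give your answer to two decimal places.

€32.50

With 4 periods per year: i = 0.02605, n = 72.
PMT = 6700 / ( [(1+0.02605)^72 − 1] / 0.02605 ) = 6700 / 206.138851 = 32.5024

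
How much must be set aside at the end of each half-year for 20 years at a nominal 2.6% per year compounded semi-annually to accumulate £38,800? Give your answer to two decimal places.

£745.71

With 2 periods per year: i = 0.013, n = 40.
PMT = 38800 / ( [(1+0.013)^40 − 1] / 0.013 ) = 38800 / 52.030817 = 745.7119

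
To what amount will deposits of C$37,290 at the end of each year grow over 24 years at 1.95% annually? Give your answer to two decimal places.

C$1,127,536.29

FV = 37290 × [(1+0.0195)^24 − 1] / 0.0195 = 37290 × 30.236961 = 1,127,536.2928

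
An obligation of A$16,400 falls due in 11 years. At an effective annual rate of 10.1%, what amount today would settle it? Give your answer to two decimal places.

PV = 16,400 / (1 + 0.101)^11 = 16,400 / 2.881778 = 5,690.9313

A$5,690.93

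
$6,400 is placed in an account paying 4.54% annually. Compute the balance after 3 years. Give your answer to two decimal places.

FV = 6,400 × (1 + 0.0454)^3 = 7,311.8532

$7,311.85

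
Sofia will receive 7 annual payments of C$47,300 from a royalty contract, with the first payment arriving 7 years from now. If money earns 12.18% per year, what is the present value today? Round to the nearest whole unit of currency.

Value one period before first payment (t=6): 47300 × [1 − (1+0.1218)^(−7)] / 0.1218 = 47300 × 4.537826 = 214,639.1500
PV₀ = 214,639.1500 / (1+0.1218)^6 = 214,639.1500 / 1.992933 = 107,700.1544

C$107,700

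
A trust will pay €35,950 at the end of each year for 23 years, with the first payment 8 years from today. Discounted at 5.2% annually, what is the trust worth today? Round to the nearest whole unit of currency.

€333,740

PV at t=7 (ordinary 23-year annuity): 35950 × a(23|0.052) = 35950 × 13.237902 = 475,902.5847
Discount back 7 years: 475,902.5847 × (1+0.052)^(−7) = 475,902.5847 × 0.701277 = 333,739.7104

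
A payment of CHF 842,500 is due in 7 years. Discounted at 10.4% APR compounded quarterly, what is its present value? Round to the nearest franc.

CHF 410,624

Periodic rate i = 0.104/4 = 0.026; n = 7 × 4 = 28 periods.
Discount factor = (1+0.026)^(−28) = 0.487387; PV = 842,500 × 0.487387 = 410,623.5070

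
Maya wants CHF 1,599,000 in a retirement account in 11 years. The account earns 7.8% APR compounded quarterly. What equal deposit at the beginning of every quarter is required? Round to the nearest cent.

Periodic rate i = 0.078/4 = 0.0195; n = 11 × 4 = 44 periods.
FV-annuity factor × (1+i) = 70.007892; PMT = 1.599e+06 / 70.007892 = 22,840.2820

CHF 22,840.28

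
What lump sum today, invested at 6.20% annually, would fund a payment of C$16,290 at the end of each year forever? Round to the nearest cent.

PV = C/r = 16290/0.062 = 262,741.9355

C$262,741.94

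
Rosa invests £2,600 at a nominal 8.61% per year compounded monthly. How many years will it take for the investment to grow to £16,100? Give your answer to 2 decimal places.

21.25 years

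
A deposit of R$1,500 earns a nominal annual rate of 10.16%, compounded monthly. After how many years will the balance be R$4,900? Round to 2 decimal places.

Periodic rate i = 0.1016/12 = 0.00846667.
(1+i)^n = 4900/1500 = 3.26667, so n = ln 3.26667 / ln 1.00847 = 140.4064 months
= 140.4064/12 years

11.70 years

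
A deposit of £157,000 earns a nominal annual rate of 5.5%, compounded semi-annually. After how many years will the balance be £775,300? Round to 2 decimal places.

29.43 years

Periodic rate i = 0.055/2 = 0.0275.
(1+i)^n = 775300/157000 = 4.93822, so n = ln 4.93822 / ln 1.0275 = 58.8678 half-years
= 58.8678/2 years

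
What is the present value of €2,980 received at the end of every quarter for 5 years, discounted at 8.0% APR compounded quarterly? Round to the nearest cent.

Periodic rate i = 0.08/4 = 0.02; n = 5 × 4 = 20 periods.
Annuity factor a(20|0.02) = 16.351433; PV = 2980 × 16.351433 = 48,727.2714

€48,727.27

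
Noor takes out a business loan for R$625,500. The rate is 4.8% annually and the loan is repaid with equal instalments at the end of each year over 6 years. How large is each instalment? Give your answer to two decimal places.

PMT = 625500 / ( [1 − (1+0.048)^(−6)] / 0.048 ) = 625500 / 5.108318 = 122,447.3402

R$122,447.34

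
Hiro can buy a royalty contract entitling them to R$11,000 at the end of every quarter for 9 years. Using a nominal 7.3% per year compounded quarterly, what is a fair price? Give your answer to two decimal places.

With 4 periods per year: i = 0.01825, n = 36.
PV = PMT · [1 − (1+i)^(−n)] / i = 11000 · 26.220059 = 288,420.6486

R$288,420.65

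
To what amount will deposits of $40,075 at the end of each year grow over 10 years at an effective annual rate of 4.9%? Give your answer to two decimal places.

FV = PMT · [(1+i)^n − 1] / i = 40075 · 12.519340 = 501,712.5518

$501,712.55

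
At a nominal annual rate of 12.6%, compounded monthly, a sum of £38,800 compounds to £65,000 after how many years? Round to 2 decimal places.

Periodic rate i = 0.126/12 = 0.0105.
n = ln(65000/38800) / ln(1+0.0105) = ln(1.67526) / 0.010445 = 49.3973 months
= 49.3973/12 years

4.12 years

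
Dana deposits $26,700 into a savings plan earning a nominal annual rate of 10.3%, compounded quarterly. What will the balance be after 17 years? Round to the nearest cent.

i = 0.103/4 = 0.02575 per quarter; n = 17·4 = 68.
FV = 26,700 × (1 + 0.02575)^68 = 150,430.1903

$150,430.19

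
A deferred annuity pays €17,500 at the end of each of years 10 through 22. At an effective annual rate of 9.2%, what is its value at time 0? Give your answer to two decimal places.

€58,710.27

PV at t=9 (ordinary 13-year annuity): 17500 × a(13|0.092) = 17500 × 7.407638 = 129,633.6733
Discount back 9 years: 129,633.6733 × (1+0.092)^(−9) = 129,633.6733 × 0.452894 = 58,710.2706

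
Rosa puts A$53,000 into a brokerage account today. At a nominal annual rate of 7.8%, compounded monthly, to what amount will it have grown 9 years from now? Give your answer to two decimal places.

A$106,699.90

Periodic rate i = 0.078/12 = 0.0065; n = 9 × 12 = 108 periods.
FV = 53,000 × (1 + 0.0065)^108 = 106,699.9033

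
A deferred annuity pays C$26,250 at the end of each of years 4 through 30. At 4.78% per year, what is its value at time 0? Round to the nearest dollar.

Value one period before first payment (t=3): 26250 × [1 − (1+0.0478)^(−27)] / 0.0478 = 26250 × 14.990492 = 393,500.4043
Discount back 3 years: 393,500.4043 × (1+0.0478)^(−3) = 393,500.4043 × 0.869290 = 342,066.0720

C$342,066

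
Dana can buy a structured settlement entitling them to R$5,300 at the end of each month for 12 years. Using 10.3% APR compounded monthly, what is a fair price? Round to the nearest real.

R$437,123

i = 0.103/12 = 0.00858333 per month; n = 12·12 = 144.
PV = 5300 × [1 − (1+0.00858333)^(−144)] / 0.00858333 = 5300 × 82.476052 = 437,123.0780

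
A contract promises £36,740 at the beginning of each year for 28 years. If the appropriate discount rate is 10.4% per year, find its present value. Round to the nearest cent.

PV = PMT · [1 − (1+i)^(−n)] / i × (1+i) = 36740 · 9.950415 = 365,578.2540
(Beginning-of-period payments → annuity-due factor ×(1+i).)

£365,578.25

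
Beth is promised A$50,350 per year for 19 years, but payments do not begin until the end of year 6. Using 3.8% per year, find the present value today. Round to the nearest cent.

Value one period before first payment (t=5): 50350 × [1 − (1+0.038)^(−19)] / 0.038 = 50350 × 13.359916 = 672,671.7877
Discount back 5 years: 672,671.7877 × (1+0.038)^(−5) = 672,671.7877 × 0.829876 = 558,234.2078

A$558,234.21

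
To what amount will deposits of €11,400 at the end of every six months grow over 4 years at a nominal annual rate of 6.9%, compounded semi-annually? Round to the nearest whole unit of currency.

€103,006

With 2 periods per year: i = 0.0345, n = 8.
FV = 11400 × [(1+0.0345)^8 − 1] / 0.0345 = 11400 × 9.035609 = 103,005.9445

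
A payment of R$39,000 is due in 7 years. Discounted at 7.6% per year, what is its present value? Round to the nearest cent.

PV = 39,000 / (1 + 0.076)^7 = 39,000 / 1.669882 = 23,354.9374

R$23,354.94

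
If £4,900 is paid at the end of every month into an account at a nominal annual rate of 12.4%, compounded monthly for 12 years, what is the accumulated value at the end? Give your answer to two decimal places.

£1,609,672.50

Periodic rate i = 0.124/12 = 0.0103333; n = 12 × 12 = 144 periods.
FV = 4900 × [(1+0.0103333)^144 − 1] / 0.0103333 = 4900 × 328.504591 = 1,609,672.4966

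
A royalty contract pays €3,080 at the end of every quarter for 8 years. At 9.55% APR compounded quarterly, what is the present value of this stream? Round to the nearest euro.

i = 0.0955/4 = 0.023875 per quarter; n = 8·4 = 32.
PV = 3080 × [1 − (1+0.023875)^(−32)] / 0.023875 = 3080 × 22.198949 = 68,372.7615

€68,373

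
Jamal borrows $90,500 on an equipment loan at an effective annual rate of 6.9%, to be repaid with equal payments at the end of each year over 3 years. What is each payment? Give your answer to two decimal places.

$34,422.19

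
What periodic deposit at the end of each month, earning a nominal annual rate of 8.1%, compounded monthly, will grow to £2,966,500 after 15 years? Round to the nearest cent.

£8,497.07

i = 0.081/12 = 0.00675 per month; n = 15·12 = 180.
FV-annuity factor = 349.120544; PMT = 2.9665e+06 / 349.120544 = 8,497.0651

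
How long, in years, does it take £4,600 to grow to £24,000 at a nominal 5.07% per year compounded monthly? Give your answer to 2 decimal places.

Periodic rate i = 0.0507/12 = 0.004225.
(1+i)^n = 24000/4600 = 5.21739, so n = ln 5.21739 / ln 1.00422 = 391.8308 months
= 391.8308/12 years

32.65 years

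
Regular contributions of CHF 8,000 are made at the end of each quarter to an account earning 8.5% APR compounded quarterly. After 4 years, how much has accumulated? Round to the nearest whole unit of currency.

Periodic rate i = 0.085/4 = 0.02125; n = 4 × 4 = 16 periods.
FV = 8000 × [(1+0.02125)^16 − 1] / 0.02125 = 8000 × 18.821266 = 150,570.1250

CHF 150,570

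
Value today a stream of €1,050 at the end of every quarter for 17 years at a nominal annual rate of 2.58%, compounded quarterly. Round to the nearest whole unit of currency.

With 4 periods per year: i = 0.00645, n = 68.
PV = 1050 × [1 − (1+0.00645)^(−68)] / 0.00645 = 1050 × 54.907334 = 57,652.7007

€57,653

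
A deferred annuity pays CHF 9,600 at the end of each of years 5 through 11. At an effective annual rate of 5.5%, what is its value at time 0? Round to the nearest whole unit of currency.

CHF 44,039

PV at t=4 (ordinary 7-year annuity): 9600 × a(7|0.055) = 9600 × 5.682967 = 54,556.4843
Discount back 4 years: 54,556.4843 × (1+0.055)^(−4) = 54,556.4843 × 0.807217 = 44,038.9076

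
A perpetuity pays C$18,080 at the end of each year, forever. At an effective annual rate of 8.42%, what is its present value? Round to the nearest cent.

C$214,726.84

PV = C/r = 18080/0.0842 = 214,726.8409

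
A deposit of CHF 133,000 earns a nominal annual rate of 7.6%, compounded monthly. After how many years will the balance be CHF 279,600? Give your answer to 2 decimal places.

Periodic rate i = 0.076/12 = 0.00633333.
n = ln(279600/133000) / ln(1+0.00633333) = ln(2.10226) / 0.006313 = 117.6886 months
= 117.6886/12 years

9.81 years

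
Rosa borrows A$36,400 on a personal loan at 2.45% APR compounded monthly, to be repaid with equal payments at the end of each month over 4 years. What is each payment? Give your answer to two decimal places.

A$796.87

With 12 periods per year: i = 0.00204167, n = 48.
PMT = 36400 / ( [1 − (1+0.00204167)^(−48)] / 0.00204167 ) = 36400 / 45.678618 = 796.8717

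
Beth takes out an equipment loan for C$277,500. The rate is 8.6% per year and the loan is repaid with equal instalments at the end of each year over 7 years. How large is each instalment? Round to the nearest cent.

Annuity-PV factor = 5.101220; PMT = 277500 / 5.101220 = 54,398.7497

C$54,398.75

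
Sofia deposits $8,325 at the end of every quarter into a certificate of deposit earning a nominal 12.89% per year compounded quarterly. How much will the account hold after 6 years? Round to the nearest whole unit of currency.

i = 0.1289/4 = 0.032225 per quarter; n = 6·4 = 24.
Accumulation factor s(24|0.032225) = 35.402442; FV = 8325 × 35.402442 = 294,725.3278

$294,725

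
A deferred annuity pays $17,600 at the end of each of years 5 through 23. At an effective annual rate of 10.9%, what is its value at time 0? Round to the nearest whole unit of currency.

$91,797

PV at t=4 (ordinary 19-year annuity): 17600 × a(19|0.109) = 17600 × 7.889398 = 138,853.4002
PV₀ = 138,853.4002 / (1+0.109)^4 = 138,853.4002 / 1.512607 = 91,797.3902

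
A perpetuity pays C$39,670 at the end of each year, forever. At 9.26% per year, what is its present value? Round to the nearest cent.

PV = C/r = 39670/0.0926 = 428,401.7279

C$428,401.73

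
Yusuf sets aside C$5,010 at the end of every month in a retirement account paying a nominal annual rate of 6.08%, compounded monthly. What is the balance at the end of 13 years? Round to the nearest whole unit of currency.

i = 0.0608/12 = 0.00506667 per month; n = 13·12 = 156.
Accumulation factor s(156|0.00506667) = 236.819106; FV = 5010 × 236.819106 = 1,186,463.7216

C$1,186,464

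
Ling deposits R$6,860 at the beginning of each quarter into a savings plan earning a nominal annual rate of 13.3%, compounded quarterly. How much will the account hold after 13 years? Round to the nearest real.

i = 0.133/4 = 0.03325 per quarter; n = 13·4 = 52.
FV = PMT · [(1+i)^n − 1] / i × (1+i) = 6860 · 139.178015 = 954,761.1799
Payments are at the start of each period, so multiply by (1+i).

R$954,761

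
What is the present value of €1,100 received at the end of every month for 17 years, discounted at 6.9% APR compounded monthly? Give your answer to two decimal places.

i = 0.069/12 = 0.00575 per month; n = 17·12 = 204.
Annuity factor a(204|0.00575) = 119.916776; PV = 1100 × 119.916776 = 131,908.4534

€131,908.45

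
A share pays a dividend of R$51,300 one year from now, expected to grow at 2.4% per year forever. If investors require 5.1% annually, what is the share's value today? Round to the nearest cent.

R$1,900,000.00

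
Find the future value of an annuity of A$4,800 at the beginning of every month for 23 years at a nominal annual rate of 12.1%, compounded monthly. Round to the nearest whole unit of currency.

A$7,185,416

With 12 periods per year: i = 0.0100833, n = 276.
Accumulation factor s(276|0.0100833) × (1+i) = 1496.961756; FV = 4800 × 1496.961756 = 7,185,416.4297
(annuity-due: payments at period start, so ×(1+i).)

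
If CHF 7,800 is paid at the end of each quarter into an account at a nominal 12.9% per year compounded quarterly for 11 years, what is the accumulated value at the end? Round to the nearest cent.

CHF 735,602.05

With 4 periods per year: i = 0.03225, n = 44.
FV = PMT · [(1+i)^n − 1] / i = 7800 · 94.307955 = 735,602.0505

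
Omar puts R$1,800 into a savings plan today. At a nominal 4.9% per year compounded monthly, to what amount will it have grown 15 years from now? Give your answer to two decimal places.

R$3,748.25

Periodic rate i = 0.049/12 = 0.00408333; n = 15 × 12 = 180 periods.
FV = 1,800 × (1 + 0.00408333)^180 = 3,748.2539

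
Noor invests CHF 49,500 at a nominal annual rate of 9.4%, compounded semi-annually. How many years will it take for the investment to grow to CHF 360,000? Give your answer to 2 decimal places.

Periodic rate i = 0.094/2 = 0.047.
n = ln(360000/49500) / ln(1+0.047) = ln(7.27273) / 0.045929 = 43.2000 half-years
= 43.2000/2 years

21.60 years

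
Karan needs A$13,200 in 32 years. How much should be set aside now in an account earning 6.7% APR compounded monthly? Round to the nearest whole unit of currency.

A$1,556

i = 0.067/12 = 0.00558333 per month; n = 32·12 = 384.
PV = 13,200 / (1 + 0.00558333)^384 = 13,200 / 8.482768 = 1,556.0958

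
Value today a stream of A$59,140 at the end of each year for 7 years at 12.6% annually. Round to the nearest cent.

A$264,842.13

Annuity factor a(7|0.126) = 4.478223; PV = 59140 × 4.478223 = 264,842.1326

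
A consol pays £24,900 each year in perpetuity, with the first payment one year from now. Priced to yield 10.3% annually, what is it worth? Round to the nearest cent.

£241,747.57

PV = C/r = 24900/0.103 = 241,747.5728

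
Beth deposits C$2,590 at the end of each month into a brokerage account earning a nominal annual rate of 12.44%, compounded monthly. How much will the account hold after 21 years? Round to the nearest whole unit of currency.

C$3,110,407

i = 0.1244/12 = 0.0103667 per month; n = 21·12 = 252.
FV = PMT · [(1+i)^n − 1] / i = 2590 · 1200.929360 = 3,110,407.0436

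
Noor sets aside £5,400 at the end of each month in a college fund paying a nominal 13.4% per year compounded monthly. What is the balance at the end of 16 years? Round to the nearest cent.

£3,594,323.46

i = 0.134/12 = 0.0111667 per month; n = 16·12 = 192.
FV = PMT · [(1+i)^n − 1] / i = 5400 · 665.615456 = 3,594,323.4643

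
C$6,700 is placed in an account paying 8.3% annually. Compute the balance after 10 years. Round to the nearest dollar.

6,700 × (1+0.083)^10 = 6,700 × 2.219650 = 14,871.6573

C$14,872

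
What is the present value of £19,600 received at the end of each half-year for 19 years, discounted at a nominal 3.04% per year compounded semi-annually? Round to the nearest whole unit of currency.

With 2 periods per year: i = 0.0152, n = 38.
PV = PMT · [1 − (1+i)^(−n)] / i = 19600 · 28.704731 = 562,612.7330

£562,613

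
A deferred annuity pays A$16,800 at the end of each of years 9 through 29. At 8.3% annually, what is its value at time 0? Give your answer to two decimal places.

A$86,910.61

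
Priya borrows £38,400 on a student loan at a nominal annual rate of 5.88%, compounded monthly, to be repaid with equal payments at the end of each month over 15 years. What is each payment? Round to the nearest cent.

£321.56

With 12 periods per year: i = 0.0049, n = 180.
Annuity-PV factor = 119.419033; PMT = 38400 / 119.419033 = 321.5568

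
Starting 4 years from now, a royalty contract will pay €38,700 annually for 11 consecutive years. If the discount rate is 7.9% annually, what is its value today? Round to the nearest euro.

PV at t=3 (ordinary 11-year annuity): 38700 × a(11|0.079) = 38700 × 7.173728 = 277,623.2793
PV₀ = 277,623.2793 / (1+0.079)^3 = 277,623.2793 / 1.256216 = 220,999.6296

€221,000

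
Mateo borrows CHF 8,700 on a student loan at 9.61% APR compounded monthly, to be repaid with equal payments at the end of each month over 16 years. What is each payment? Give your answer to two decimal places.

With 12 periods per year: i = 0.00800833, n = 192.
Annuity-PV factor = 97.871010; PMT = 8700 / 97.871010 = 88.8925

CHF 88.89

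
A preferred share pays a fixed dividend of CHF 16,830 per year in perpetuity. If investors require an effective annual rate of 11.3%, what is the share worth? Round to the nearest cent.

CHF 148,938.05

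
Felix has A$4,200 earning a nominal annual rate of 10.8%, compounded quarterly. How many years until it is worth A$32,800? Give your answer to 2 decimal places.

19.29 years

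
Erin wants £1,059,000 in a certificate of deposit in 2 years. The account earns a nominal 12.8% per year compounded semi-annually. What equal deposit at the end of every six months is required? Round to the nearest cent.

£240,646.48

With 2 periods per year: i = 0.064, n = 4.
PMT = 1.059e+06 / ( [(1+0.064)^4 − 1] / 0.064 ) = 1.059e+06 / 4.400646 = 240,646.4790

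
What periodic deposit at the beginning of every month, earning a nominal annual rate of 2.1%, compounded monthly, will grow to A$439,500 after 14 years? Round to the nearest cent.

With 12 periods per year: i = 0.00175, n = 168.
PMT = 439500 / ( [(1+0.00175)^168 − 1] / 0.00175 × (1+i) ) = 439500 / 195.449540 = 2,248.6622

A$2,248.66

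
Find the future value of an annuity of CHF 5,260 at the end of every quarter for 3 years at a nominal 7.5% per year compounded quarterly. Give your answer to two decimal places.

CHF 70,053.77

With 4 periods per year: i = 0.01875, n = 12.
FV = 5260 × [(1+0.01875)^12 − 1] / 0.01875 = 5260 × 13.318207 = 70,053.7675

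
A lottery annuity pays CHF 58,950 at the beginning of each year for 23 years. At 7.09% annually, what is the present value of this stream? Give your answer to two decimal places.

CHF 706,172.32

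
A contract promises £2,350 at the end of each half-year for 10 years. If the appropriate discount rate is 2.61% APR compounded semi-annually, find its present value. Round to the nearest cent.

Periodic rate i = 0.0261/2 = 0.01305; n = 10 × 2 = 20 periods.
Annuity factor a(20|0.01305) = 17.503255; PV = 2350 × 17.503255 = 41,132.6490

£41,132.65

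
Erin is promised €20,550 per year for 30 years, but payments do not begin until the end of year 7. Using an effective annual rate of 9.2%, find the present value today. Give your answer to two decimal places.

Value one period before first payment (t=6): 20550 × [1 − (1+0.092)^(−30)] / 0.092 = 20550 × 10.094152 = 207,434.8301
Discount back 6 years: 207,434.8301 × (1+0.092)^(−6) = 207,434.8301 × 0.589745 = 122,333.6264

€122,333.63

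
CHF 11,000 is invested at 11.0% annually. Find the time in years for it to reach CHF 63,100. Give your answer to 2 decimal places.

(1+i)^n = 63100/11000 = 5.73636, so n = ln 5.73636 / ln 1.11 = 16.7385 years

16.74 years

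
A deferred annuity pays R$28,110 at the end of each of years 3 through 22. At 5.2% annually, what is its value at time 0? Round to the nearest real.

R$311,237

PV at t=2 (ordinary 20-year annuity): 28110 × a(20|0.052) = 28110 × 12.253558 = 344,447.5204
Discount back 2 years: 344,447.5204 × (1+0.052)^(−2) = 344,447.5204 × 0.903584 = 311,237.2598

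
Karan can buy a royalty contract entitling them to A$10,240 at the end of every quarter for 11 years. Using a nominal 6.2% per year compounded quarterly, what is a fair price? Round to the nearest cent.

Periodic rate i = 0.062/4 = 0.0155; n = 11 × 4 = 44 periods.
PV = PMT · [1 − (1+i)^(−n)] / i = 10240 · 31.725369 = 324,867.7799

A$324,867.78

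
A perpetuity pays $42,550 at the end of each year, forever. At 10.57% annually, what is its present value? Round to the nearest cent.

$402,554.40

PV = PMT / i = 42550 / 0.1057 = 402,554.3992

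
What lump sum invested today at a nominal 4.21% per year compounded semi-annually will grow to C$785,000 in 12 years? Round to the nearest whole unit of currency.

C$476,147

i = 0.0421/2 = 0.02105 per half-year; n = 12·2 = 24.
PV = 785,000 / (1 + 0.02105)^24 = 785,000 / 1.648649 = 476,147.4084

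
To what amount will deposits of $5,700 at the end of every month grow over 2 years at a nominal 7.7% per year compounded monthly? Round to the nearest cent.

$147,386.13

With 12 periods per year: i = 0.00641667, n = 24.
Accumulation factor s(24|0.00641667) = 25.857216; FV = 5700 × 25.857216 = 147,386.1329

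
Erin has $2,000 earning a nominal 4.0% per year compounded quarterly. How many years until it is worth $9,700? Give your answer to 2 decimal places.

Periodic rate i = 0.04/4 = 0.01.
n = ln(9700/2000) / ln(1+0.01) = ln(4.85000) / 0.009950 = 158.6861 quarters
= 158.6861/4 years

39.67 years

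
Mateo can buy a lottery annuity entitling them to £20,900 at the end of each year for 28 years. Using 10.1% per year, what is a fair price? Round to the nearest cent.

£192,941.91

Annuity factor a(28|0.101) = 9.231670; PV = 20900 × 9.231670 = 192,941.9085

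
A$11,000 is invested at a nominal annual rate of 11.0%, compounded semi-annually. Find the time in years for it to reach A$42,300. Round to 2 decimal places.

12.58 years

Periodic rate i = 0.11/2 = 0.055.
(1+i)^n = 42300/11000 = 3.84545, so n = ln 3.84545 / ln 1.055 = 25.1564 half-years
= 25.1564/2 years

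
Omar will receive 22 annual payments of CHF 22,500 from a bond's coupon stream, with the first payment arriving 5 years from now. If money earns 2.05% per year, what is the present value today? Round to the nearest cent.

CHF 364,415.41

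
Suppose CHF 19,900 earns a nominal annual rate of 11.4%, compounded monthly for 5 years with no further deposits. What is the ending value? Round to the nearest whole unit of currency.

CHF 35,094

With 12 periods per year: i = 0.0095, n = 60.
FV = 19,900 × (1 + 0.0095)^60 = 35,093.9678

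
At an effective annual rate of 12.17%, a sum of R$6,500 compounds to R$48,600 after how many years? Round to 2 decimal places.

n = ln(48600/6500) / ln(1+0.1217) = ln(7.47692) / 0.114845 = 17.5176 years

17.52 years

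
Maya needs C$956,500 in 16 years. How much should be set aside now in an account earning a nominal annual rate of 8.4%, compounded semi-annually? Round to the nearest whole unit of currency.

Periodic rate i = 0.084/2 = 0.042; n = 16 × 2 = 32 periods.
PV = FV·(1+i)^(−n) = 956,500 × 0.268061 = 256,399.9685

C$256,400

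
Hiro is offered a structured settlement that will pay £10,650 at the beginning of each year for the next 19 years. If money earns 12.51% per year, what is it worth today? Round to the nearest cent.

Annuity factor a(19|0.1251) × (1+i) = 8.035744; PV = 10650 × 8.035744 = 85,580.6759
(Beginning-of-period payments → annuity-due factor ×(1+i).)

£85,580.68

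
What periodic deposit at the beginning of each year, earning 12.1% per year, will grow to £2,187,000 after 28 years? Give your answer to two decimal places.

£10,050.29

PMT = 2.187e+06 / ( [(1+0.121)^28 − 1] / 0.121 × (1+i) ) = 2.187e+06 / 217.605706 = 10,050.2879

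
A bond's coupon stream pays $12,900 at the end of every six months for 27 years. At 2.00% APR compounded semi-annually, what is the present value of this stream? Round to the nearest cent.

i = 0.02/2 = 0.01 per half-year; n = 27·2 = 54.
PV = 12900 × [1 − (1+0.01)^(−54)] / 0.01 = 12900 × 41.568664 = 536,235.7666

$536,235.77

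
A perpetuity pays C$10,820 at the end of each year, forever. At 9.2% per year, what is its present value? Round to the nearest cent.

C$117,608.70

PV = PMT / i = 10820 / 0.092 = 117,608.6957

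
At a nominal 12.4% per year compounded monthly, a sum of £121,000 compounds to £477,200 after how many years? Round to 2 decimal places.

11.12 years

Periodic rate i = 0.124/12 = 0.0103333.
n = ln(477200/121000) / ln(1+0.0103333) = ln(3.94380) / 0.010280 = 133.4731 months
= 133.4731/12 years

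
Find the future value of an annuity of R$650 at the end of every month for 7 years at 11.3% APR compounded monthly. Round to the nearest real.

i = 0.113/12 = 0.00941667 per month; n = 7·12 = 84.
FV = PMT · [(1+i)^n − 1] / i = 650 · 127.163142 = 82,656.0421

R$82,656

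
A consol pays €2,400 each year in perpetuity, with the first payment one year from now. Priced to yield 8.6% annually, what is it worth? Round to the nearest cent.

€27,906.98

PV = C/r = 2400/0.086 = 27,906.9767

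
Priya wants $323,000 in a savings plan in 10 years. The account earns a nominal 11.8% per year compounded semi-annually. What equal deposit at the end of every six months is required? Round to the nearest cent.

$8,875.43

i = 0.118/2 = 0.059 per half-year; n = 10·2 = 20.
PMT = 323000 / ( [(1+0.059)^20 − 1] / 0.059 ) = 323000 / 36.392589 = 8,875.4334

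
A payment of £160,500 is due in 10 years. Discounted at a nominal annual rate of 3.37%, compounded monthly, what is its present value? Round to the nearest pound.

£114,637

With 12 periods per year: i = 0.00280833, n = 120.
Discount factor = (1+0.00280833)^(−120) = 0.714246; PV = 160,500 × 0.714246 = 114,636.5011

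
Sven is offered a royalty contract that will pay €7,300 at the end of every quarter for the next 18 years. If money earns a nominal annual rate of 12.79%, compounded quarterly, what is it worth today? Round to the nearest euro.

€204,626

Periodic rate i = 0.1279/4 = 0.031975; n = 18 × 4 = 72 periods.
Annuity factor a(72|0.031975) = 28.030972; PV = 7300 × 28.030972 = 204,626.0934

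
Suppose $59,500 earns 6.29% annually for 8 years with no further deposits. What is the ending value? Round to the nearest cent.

FV = PV·(1+i)^n = 59,500 × 1.629068 = 96,929.5557

$96,929.56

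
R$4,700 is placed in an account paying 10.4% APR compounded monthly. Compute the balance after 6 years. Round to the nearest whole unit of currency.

With 12 periods per year: i = 0.00866667, n = 72.
4,700 × (1+0.00866667)^72 = 4,700 × 1.861368 = 8,748.4280

R$8,748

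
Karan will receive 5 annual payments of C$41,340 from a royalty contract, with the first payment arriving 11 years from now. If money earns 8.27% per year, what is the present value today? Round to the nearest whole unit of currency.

C$74,041

Value one period before first payment (t=10): 41340 × [1 − (1+0.0827)^(−5)] / 0.0827 = 41340 × 3.964458 = 163,890.6847
PV₀ = 163,890.6847 / (1+0.0827)^10 = 163,890.6847 / 2.213509 = 74,041.1068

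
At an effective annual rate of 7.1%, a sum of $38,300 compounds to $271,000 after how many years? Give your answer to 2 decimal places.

28.53 years

n = ln(271000/38300) / ln(1+0.071) = ln(7.07572) / 0.068593 = 28.5259 years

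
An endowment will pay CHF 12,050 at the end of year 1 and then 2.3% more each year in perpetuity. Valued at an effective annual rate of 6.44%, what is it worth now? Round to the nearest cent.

PV = D₁/(r − g) = 12050/(0.0644 − 0.023) = 291,062.8019

CHF 291,062.80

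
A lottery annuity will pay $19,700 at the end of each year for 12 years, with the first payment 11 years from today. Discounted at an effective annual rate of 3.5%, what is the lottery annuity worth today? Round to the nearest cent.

Value one period before first payment (t=10): 19700 × [1 − (1+0.035)^(−12)] / 0.035 = 19700 × 9.663334 = 190,367.6864
Discount back 10 years: 190,367.6864 × (1+0.035)^(−10) = 190,367.6864 × 0.708919 = 134,955.2344

$134,955.23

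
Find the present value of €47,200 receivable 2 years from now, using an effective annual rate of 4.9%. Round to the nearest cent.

€42,893.45

Discount factor = (1+0.049)^(−2) = 0.908760; PV = 47,200 × 0.908760 = 42,893.4543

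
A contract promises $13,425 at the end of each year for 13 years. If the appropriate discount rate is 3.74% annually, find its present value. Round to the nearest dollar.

PV = PMT · [1 − (1+i)^(−n)] / i = 13425 · 10.148700 = 136,246.2928

$136,246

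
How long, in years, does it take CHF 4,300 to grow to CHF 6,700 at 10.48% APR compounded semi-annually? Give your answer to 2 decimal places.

4.34 years

Periodic rate i = 0.1048/2 = 0.0524.
n = ln(6700/4300) / ln(1+0.0524) = ln(1.55814) / 0.051073 = 8.6835 half-years
= 8.6835/2 years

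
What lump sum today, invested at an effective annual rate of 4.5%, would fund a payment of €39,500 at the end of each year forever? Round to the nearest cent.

PV = C/r = 39500/0.045 = 877,777.7778

€877,777.78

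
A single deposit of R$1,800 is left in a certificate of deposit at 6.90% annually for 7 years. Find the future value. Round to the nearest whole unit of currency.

R$2,872

FV = 1,800 × (1 + 0.069)^7 = 2,871.5504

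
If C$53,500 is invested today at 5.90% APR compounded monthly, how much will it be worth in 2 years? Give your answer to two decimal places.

C$60,183.16

Periodic rate i = 0.059/12 = 0.00491667; n = 2 × 12 = 24 periods.
53,500 × (1+0.00491667)^24 = 53,500 × 1.124919 = 60,183.1563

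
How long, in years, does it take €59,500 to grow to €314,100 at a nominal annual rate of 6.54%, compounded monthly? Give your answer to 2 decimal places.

Periodic rate i = 0.0654/12 = 0.00545.
(1+i)^n = 314100/59500 = 5.27899, so n = ln 5.27899 / ln 1.00545 = 306.1036 months
= 306.1036/12 years

25.51 years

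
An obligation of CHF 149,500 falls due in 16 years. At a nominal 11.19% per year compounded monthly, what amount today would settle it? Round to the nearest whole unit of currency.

i = 0.1119/12 = 0.009325 per month; n = 16·12 = 192.
Discount factor = (1+0.009325)^(−192) = 0.168284; PV = 149,500 × 0.168284 = 25,158.4191

CHF 25,158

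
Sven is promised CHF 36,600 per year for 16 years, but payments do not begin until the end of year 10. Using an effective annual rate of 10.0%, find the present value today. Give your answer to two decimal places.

Value one period before first payment (t=9): 36600 × [1 − (1+0.1)^(−16)] / 0.1 = 36600 × 7.823709 = 286,347.7363
PV₀ = 286,347.7363 / (1+0.1)^9 = 286,347.7363 / 2.357948 = 121,439.3930

CHF 121,439.39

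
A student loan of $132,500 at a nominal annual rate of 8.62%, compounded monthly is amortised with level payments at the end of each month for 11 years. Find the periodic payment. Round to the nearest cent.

$1,557.13

Periodic rate i = 0.0862/12 = 0.00718333; n = 11 × 12 = 132 periods.
Annuity-PV factor = 85.092363; PMT = 132500 / 85.092363 = 1,557.1315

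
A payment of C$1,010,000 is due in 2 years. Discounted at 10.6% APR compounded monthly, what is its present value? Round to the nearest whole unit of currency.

C$817,815

Periodic rate i = 0.106/12 = 0.00883333; n = 2 × 12 = 24 periods.
PV = 1,010,000 / (1 + 0.00883333)^24 = 1,010,000 / 1.234998 = 817,815.2583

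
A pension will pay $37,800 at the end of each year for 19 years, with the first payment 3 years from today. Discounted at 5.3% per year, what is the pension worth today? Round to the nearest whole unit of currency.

Value one period before first payment (t=2): 37800 × [1 − (1+0.053)^(−19)] / 0.053 = 37800 × 11.795227 = 445,859.5852
Discount back 2 years: 445,859.5852 × (1+0.053)^(−2) = 445,859.5852 × 0.901869 = 402,106.7517

$402,107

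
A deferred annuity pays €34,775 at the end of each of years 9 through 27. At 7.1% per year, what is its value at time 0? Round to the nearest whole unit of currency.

€206,080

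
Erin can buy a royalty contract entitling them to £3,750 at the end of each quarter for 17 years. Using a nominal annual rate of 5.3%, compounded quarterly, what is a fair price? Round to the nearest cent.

£167,384.82

i = 0.053/4 = 0.01325 per quarter; n = 17·4 = 68.
PV = PMT · [1 − (1+i)^(−n)] / i = 3750 · 44.635951 = 167,384.8156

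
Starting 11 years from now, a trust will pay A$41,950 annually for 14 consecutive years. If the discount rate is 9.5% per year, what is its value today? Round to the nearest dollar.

A$128,172

Value one period before first payment (t=10): 41950 × [1 − (1+0.095)^(−14)] / 0.095 = 41950 × 7.571852 = 317,639.1758
Discount back 10 years: 317,639.1758 × (1+0.095)^(−10) = 317,639.1758 × 0.403514 = 128,171.9137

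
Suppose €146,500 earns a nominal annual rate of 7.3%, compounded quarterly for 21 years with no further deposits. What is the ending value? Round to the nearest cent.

With 4 periods per year: i = 0.01825, n = 84.
FV = PV·(1+i)^n = 146,500 × 4.568474 = 669,281.4688

€669,281.47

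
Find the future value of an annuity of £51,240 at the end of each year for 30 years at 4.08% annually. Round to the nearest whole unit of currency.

£2,912,499

Accumulation factor s(30|0.0408) = 56.840343; FV = 51240 × 56.840343 = 2,912,499.1935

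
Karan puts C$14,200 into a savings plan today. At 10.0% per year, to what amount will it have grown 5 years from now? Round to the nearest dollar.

C$22,869

FV = 14,200 × (1 + 0.1)^5 = 22,869.2420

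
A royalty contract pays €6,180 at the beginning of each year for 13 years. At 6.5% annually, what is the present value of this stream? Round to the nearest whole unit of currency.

€56,601

Annuity factor a(13|0.065) × (1+i) = 9.158725; PV = 6180 × 9.158725 = 56,600.9225
(Beginning-of-period payments → annuity-due factor ×(1+i).)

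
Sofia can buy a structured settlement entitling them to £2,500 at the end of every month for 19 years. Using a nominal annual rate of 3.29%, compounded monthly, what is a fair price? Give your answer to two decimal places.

With 12 periods per year: i = 0.00274167, n = 228.
PV = 2500 × [1 − (1+0.00274167)^(−228)] / 0.00274167 = 2500 × 169.361986 = 423,404.9651

£423,404.97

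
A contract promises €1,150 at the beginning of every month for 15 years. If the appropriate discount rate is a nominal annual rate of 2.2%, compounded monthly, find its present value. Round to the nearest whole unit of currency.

Periodic rate i = 0.022/12 = 0.00183333; n = 15 × 12 = 180 periods.
Annuity factor a(180|0.00183333) × (1+i) = 153.476691; PV = 1150 × 153.476691 = 176,498.1943
(Beginning-of-period payments → annuity-due factor ×(1+i).)

€176,498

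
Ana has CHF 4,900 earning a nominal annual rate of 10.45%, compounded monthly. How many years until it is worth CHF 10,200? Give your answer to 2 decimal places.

7.05 years

Periodic rate i = 0.1045/12 = 0.00870833.
n = ln(10200/4900) / ln(1+0.00870833) = ln(2.08163) / 0.008671 = 84.5558 months
= 84.5558/12 years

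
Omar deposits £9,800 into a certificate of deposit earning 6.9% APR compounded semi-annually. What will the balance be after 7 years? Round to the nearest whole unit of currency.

£15,756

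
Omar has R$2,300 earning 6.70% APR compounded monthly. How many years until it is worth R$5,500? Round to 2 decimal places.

13.05 years

Periodic rate i = 0.067/12 = 0.00558333.
n = ln(5500/2300) / ln(1+0.00558333) = ln(2.39130) / 0.005568 = 156.5858 months
= 156.5858/12 years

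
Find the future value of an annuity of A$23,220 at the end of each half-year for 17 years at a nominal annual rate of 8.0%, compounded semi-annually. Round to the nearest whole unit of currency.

A$1,622,101

i = 0.08/2 = 0.04 per half-year; n = 17·2 = 34.
Accumulation factor s(34|0.04) = 69.857909; FV = 23220 × 69.857909 = 1,622,100.6357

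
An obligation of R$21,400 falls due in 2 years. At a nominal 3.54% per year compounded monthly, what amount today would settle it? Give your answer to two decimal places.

R$19,939.35

i = 0.0354/12 = 0.00295 per month; n = 2·12 = 24.
PV = FV·(1+i)^(−n) = 21,400 × 0.931745 = 19,939.3496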